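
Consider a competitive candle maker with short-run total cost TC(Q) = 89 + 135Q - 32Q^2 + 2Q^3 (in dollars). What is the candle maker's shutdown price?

$7 per unit

Short-run supply begins at min AVC. From VC = 135Q - 32Q^2 + 2Q^3, AVC = 135 - 32Q + 2Q^2.
At the minimum of AVC, MC = AVC. MC = 135 - 64Q + 6Q^2; setting MC = AVC gives 4Q^2 - 32Q = 0, so Q = 8. min AVC = 7.
So the shutdown price is $7.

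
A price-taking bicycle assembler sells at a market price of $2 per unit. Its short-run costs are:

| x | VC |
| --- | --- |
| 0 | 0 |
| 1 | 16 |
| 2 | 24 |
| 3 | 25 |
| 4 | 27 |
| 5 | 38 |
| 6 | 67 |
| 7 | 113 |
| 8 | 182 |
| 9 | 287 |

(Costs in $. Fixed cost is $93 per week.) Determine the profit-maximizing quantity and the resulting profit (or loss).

Compute π = P·x − TC at each output: x=0: -93; x=1: -107; x=2: -113; x=3: -112; x=4: -112; x=5: -121; x=6: -148; x=7: -192; x=8: -259; x=9: -362.
Profit is highest at x = 0. Equivalently, the lowest AVC in the table is 27/4 ≈ $6.75 at x = 4, and P = $2 falls below it — price never covers variable cost, so the firm shuts down and loses only its fixed cost.

x = 0 (shut down); profit = -$93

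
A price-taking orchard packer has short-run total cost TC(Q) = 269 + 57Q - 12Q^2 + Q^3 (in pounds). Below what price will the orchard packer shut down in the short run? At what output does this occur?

£21 per unit, at Q = 6

The shutdown price is the minimum of AVC. VC = 57Q - 12Q^2 + Q^3, so AVC = 57 - 12Q + Q^2.
dAVC/dQ = -12 + 2Q = 0 gives Q = 6. min AVC = 57 - 12·6 + 6^2 = 21.
The firm shuts down for any P below £21.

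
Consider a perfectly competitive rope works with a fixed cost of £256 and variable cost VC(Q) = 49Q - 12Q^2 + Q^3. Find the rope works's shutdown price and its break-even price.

AVC = 49 - 12Q + Q^2; minimized at Q = 6, giving min AVC = £13. That is the shutdown price.
ATC = 256/Q + 49 - 12Q + Q^2. Setting dATC/dQ = −256/Q^2 − 12 + 2Q = 0 gives Q = 8 (since 2·8^3 − 12·8^2 = 256).
min ATC = 256/8 + 49 − 12·8 + 8^2 = £49. That is the break-even price.
Between these two prices the firm operates at a loss; above £49 it earns a profit.

Shutdown price = £13; break-even price = £49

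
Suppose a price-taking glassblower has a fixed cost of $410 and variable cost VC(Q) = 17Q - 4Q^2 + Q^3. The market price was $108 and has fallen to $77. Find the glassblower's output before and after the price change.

Output falls from 7 to 6

MC = 17 - 8Q + 3Q^2; the shutdown threshold is min AVC = $13 (at Q = 2).
At P = $108 ≥ min AVC, set P = MC on the rising branch: Q = 7.
At P = $77 ≥ min AVC, set P = MC: Q = 6. The firm stays open but cuts output.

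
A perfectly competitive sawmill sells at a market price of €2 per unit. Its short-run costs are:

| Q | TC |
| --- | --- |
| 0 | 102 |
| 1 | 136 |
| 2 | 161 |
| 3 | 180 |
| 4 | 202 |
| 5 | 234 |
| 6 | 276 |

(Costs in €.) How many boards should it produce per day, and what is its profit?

Q = 0 (shut down); profit = -€102

Compute π = P·Q − TC at each output: Q=0: -102; Q=1: -134; Q=2: -157; Q=3: -174; Q=4: -194; Q=5: -224; Q=6: -264.
Profit is highest at Q = 0. Equivalently, the lowest AVC in the table is 100/4 ≈ €25 at Q = 4, and P = €2 falls below it — price never covers variable cost, so the firm shuts down and loses only its fixed cost.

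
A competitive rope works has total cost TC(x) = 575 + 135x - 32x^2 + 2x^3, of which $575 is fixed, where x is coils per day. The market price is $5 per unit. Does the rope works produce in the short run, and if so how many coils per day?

Shut down

Variable cost is VC = 135x - 32x^2 + 2x^3, so AVC = VC/x = 135 - 32x + 2x^2 and MC = dTC/dx = 135 - 64x + 6x^2.
The AVC parabola has its vertex at x = 32/4 = 8, where AVC = 135 - 32·8 + 2·8^2 = $7.
P = $5 lies below min AVC = $7; no output level covers variable cost.
Shutting down limits the loss to fixed cost, $575.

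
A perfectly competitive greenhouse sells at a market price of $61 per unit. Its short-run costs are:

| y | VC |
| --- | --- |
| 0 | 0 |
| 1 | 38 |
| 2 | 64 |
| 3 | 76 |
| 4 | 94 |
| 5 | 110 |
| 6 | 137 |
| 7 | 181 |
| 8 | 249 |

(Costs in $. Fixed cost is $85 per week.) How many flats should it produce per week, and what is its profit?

y = 7; profit = $161

Compute π = P·y − TC at each output: y=0: -85; y=1: -62; y=2: -27; y=3: 22; y=4: 65; y=5: 110; y=6: 144; y=7: 161; y=8: 154.
Profit is maximized at y = 7. AVC there is 181/7 = $25.86 ≤ P, so producing beats shutting down (which would give -$85).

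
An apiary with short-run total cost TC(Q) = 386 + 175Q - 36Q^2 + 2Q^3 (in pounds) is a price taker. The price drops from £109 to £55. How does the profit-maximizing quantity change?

MC = 175 - 72Q + 6Q^2; the shutdown threshold is min AVC = £13 (at Q = 9).
At P = £109 ≥ min AVC, set P = MC on the rising branch: Q = 11.
At P = £55 ≥ min AVC, set P = MC: Q = 10. The firm stays open but cuts output.

Output falls from 11 to 10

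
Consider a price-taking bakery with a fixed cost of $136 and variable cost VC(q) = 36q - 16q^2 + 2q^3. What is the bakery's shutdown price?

Short-run supply begins at min AVC. From VC = 36q - 16q^2 + 2q^3, AVC = 36 - 16q + 2q^2.
dAVC/dq = -16 + 4q = 0 gives q = 4. min AVC = 36 - 16·4 + 2·4^2 = 4.
For P < $4 the firm produces nothing.

$4 per unit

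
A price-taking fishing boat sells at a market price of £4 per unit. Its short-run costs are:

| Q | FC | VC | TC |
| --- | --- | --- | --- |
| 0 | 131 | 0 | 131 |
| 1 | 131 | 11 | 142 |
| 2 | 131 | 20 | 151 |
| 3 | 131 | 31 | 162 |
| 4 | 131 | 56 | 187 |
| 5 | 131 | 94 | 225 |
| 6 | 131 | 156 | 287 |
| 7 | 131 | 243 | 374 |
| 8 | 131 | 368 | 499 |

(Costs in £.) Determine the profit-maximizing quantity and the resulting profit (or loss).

Compute π = P·Q − TC at each output: Q=0: -131; Q=1: -138; Q=2: -143; Q=3: -150; Q=4: -171; Q=5: -205; Q=6: -263; Q=7: -346; Q=8: -467.
Profit is highest at Q = 0. Equivalently, the lowest AVC in the table is 20/2 ≈ £10 at Q = 2, and P = £4 falls below it — price never covers variable cost, so the firm shuts down and loses only its fixed cost.

Q = 0 (shut down); profit = -£131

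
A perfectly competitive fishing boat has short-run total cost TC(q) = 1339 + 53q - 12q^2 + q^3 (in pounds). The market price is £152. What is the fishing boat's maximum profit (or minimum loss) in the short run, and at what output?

Profit = -£129 at q = 11

AVC = 53 - 12q + q^2; min AVC = £17 at q = 6. Since P = £152 ≥ min AVC, the firm produces.
With MC = 53 - 24q + 3q^2, P = MC on the upward-sloping part at q* = 11.
TR = 152·11 = 1672. TC = 1339 + 462 = 1801. Profit = 1672 − 1801 = -£129.
That loss of £129 beats the £1339 the firm would lose by shutting down; producing recovers £1210 of fixed cost.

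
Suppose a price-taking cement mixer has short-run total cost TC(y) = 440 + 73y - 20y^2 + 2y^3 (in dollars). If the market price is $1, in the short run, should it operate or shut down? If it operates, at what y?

Shut down

Strip out fixed cost: VC = 73y - 20y^2 + 2y^3. Then AVC = 73 - 20y + 2y^2 and MC = 73 - 40y + 6y^2.
AVC hits its minimum where MC = AVC, at y = 5, giving min AVC = 73 - 20·5 + 2·5^2 = $23.
Since P = $1 < min AVC = $23, price fails to cover variable cost at any output.
Shutting down limits the loss to fixed cost, $440.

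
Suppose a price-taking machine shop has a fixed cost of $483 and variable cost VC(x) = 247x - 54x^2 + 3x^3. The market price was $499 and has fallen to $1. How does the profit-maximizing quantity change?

AVC = 247 - 54x + 3x^2, minimized at x = 9 where min AVC = $4. MC = 247 - 108x + 9x^2.
With P = $499 above the shutdown price, P = MC gives x = 14.
At P = $1 < min AVC = $4, price no longer covers variable cost at any output, so the firm shuts down: x = 0.

Output falls from 14 to 0 (the firm shuts down)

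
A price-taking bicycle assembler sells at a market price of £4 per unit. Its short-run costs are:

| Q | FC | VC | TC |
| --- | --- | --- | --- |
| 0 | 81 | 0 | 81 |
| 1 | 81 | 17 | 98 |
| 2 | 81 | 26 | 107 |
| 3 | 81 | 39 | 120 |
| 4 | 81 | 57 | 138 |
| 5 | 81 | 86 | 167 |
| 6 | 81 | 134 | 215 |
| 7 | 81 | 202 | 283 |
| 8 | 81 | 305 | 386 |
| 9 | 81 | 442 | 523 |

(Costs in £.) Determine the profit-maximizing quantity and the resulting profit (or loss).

Tabulate TR − TC: Q=0: -81; Q=1: -94; Q=2: -99; Q=3: -108; Q=4: -122; Q=5: -147; Q=6: -191; Q=7: -255; Q=8: -354; Q=9: -487.
Profit is highest at Q = 0. Equivalently, the lowest AVC in the table is 26/2 ≈ £13 at Q = 2, and P = £4 falls below it — price never covers variable cost, so the firm shuts down and loses only its fixed cost.

Q = 0 (shut down); profit = -£81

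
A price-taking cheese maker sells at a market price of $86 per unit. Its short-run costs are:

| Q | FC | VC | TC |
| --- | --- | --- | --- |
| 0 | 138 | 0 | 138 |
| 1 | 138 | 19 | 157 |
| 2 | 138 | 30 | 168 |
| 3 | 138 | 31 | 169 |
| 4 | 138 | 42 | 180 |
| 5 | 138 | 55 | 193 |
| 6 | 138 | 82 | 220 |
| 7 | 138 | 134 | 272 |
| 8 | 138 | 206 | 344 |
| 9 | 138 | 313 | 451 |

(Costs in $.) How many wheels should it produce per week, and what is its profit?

Tabulate TR − TC: Q=0: -138; Q=1: -71; Q=2: 4; Q=3: 89; Q=4: 164; Q=5: 237; Q=6: 296; Q=7: 330; Q=8: 344; Q=9: 323.
Profit is maximized at Q = 8. AVC there is 206/8 = $25.75 ≤ P, so producing beats shutting down (which would give -$138).

Q = 8; profit = $344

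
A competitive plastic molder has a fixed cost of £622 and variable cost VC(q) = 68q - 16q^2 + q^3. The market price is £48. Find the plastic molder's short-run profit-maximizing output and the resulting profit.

AVC = 68 - 16q + q^2 has its minimum £4 at q = 8; price £48 clears that bar, so the firm operates.
With MC = 68 - 32q + 3q^2, P = MC on the upward-sloping part at q* = 10.
TR = 48·10 = 480. TC = 622 + 80 = 702. Profit = 480 − 702 = -£222.
Shutting down would mean losing the fixed cost of £622, so operating at a loss of £222 is better by £400.

Profit = -£222 at q = 10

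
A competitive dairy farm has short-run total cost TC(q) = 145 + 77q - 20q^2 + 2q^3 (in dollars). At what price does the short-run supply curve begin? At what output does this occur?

$27 per unit, at q = 5

The firm shuts down when price falls below the minimum of average variable cost. AVC = VC/q = 77 - 20q + 2q^2.
At the minimum of AVC, MC = AVC. MC = 77 - 40q + 6q^2; setting MC = AVC gives 4q^2 - 20q = 0, so q = 5. min AVC = 27.
The firm shuts down for any P below $27.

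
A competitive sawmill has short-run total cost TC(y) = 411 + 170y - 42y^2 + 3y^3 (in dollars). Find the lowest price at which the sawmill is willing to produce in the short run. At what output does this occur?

$23 per unit, at y = 7

The firm shuts down when price falls below the minimum of average variable cost. AVC = VC/y = 170 - 42y + 3y^2.
At the minimum of AVC, MC = AVC. MC = 170 - 84y + 9y^2; setting MC = AVC gives 6y^2 - 42y = 0, so y = 7. min AVC = 23.
For P < $23 the firm produces nothing.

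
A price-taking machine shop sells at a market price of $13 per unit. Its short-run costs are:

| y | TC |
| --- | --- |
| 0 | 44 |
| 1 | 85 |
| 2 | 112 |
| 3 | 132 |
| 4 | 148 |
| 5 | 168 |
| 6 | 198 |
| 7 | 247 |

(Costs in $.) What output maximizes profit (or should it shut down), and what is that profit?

y = 0 (shut down); profit = -$44

Compute π = P·y − TC at each output: y=0: -44; y=1: -72; y=2: -86; y=3: -93; y=4: -96; y=5: -103; y=6: -120; y=7: -156.
Profit is highest at y = 0. Equivalently, the lowest AVC in the table is 124/5 ≈ $24.80 at y = 5, and P = $13 falls below it — price never covers variable cost, so the firm shuts down and loses only its fixed cost.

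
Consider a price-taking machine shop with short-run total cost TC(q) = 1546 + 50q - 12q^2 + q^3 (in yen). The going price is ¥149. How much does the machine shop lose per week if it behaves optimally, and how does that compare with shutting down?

AVC = 50 - 12q + q^2; min AVC = ¥14 at q = 6. Since P = ¥149 ≥ min AVC, the firm produces.
With MC = 50 - 24q + 3q^2, P = MC on the upward-sloping part at q* = 11.
TR = 149·11 = 1639. TC = 1546 + 429 = 1975. Profit = 1639 − 1975 = -¥336.
That loss of ¥336 beats the ¥1546 the firm would lose by shutting down; producing recovers ¥1210 of fixed cost.

Profit = -¥336 at q = 11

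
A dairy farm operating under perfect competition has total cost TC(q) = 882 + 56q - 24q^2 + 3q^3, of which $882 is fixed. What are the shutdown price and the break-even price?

Shutdown price = $8; break-even price = $161

AVC = 56 - 24q + 3q^2; minimized at q = 4, giving min AVC = $8. That is the shutdown price.
ATC = 882/q + 56 - 24q + 3q^2. Setting dATC/dq = −882/q^2 − 24 + 6q = 0 gives q = 7 (since 6·7^3 − 24·7^2 = 882).
min ATC = 882/7 + 56 − 24·7 + 3·7^2 = $161. That is the break-even price.
Between these two prices the firm operates at a loss; above $161 it earns a profit.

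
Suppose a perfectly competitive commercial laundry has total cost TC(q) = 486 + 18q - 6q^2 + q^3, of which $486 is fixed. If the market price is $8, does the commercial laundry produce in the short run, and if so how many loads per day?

Shut down

From TC, MC = TC'(q) = 18 - 12q + 3q^2 and AVC = VC/q = 18 - 6q + q^2.
The AVC parabola has its vertex at q = 6/2 = 3, where AVC = 18 - 6·3 + 3^2 = $9.
P = $8 lies below min AVC = $9; no output level covers variable cost.
Shutting down limits the loss to fixed cost, $486.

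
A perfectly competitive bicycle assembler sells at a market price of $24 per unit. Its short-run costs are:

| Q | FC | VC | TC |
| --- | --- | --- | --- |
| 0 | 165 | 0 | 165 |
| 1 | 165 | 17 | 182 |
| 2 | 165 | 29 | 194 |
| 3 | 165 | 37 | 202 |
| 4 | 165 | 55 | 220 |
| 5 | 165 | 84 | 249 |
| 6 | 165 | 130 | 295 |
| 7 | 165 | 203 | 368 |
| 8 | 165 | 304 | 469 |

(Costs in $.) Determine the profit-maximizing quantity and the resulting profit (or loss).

Profit at each row (π = 24Q − TC): Q=0: -165; Q=1: -158; Q=2: -146; Q=3: -130; Q=4: -124; Q=5: -129; Q=6: -151; Q=7: -200; Q=8: -277.
Profit is maximized at Q = 4. AVC there is 55/4 = $13.75 ≤ P, so producing beats shutting down (which would give -$165).

Q = 4; profit = -$124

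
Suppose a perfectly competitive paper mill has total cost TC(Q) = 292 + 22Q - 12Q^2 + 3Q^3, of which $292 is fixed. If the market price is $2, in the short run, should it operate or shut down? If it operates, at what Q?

Shut down

Strip out fixed cost: VC = 22Q - 12Q^2 + 3Q^3. Then AVC = 22 - 12Q + 3Q^2 and MC = 22 - 24Q + 9Q^2.
AVC hits its minimum where MC = AVC, at Q = 2, giving min AVC = 22 - 12·2 + 3·2^2 = $10.
With P < min AVC ($2 < $10), every unit sold adds to the loss.
Shutting down limits the loss to fixed cost, $292.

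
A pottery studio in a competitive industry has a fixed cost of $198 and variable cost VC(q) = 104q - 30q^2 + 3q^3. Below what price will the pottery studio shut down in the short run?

$29 per unit

The shutdown price is the minimum of AVC. VC = 104q - 30q^2 + 3q^3, so AVC = 104 - 30q + 3q^2.
At the minimum of AVC, MC = AVC. MC = 104 - 60q + 9q^2; setting MC = AVC gives 6q^2 - 30q = 0, so q = 5. min AVC = 29.
So the shutdown price is $29.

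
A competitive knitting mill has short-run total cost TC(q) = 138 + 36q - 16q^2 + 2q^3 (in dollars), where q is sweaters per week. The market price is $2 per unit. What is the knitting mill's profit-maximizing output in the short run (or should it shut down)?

From TC, MC = TC'(q) = 36 - 32q + 6q^2 and AVC = VC/q = 36 - 16q + 2q^2.
AVC is minimized where dAVC/dq = -16 + 4q = 0, at q = 4; min AVC = 36 - 16·4 + 2·4^2 = $4.
With P < min AVC ($2 < $4), every unit sold adds to the loss.
Best response: produce nothing and absorb the $138 fixed cost.

Shut down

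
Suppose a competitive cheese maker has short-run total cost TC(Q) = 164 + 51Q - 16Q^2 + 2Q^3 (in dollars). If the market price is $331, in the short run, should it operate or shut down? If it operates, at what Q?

From TC, MC = TC'(Q) = 51 - 32Q + 6Q^2 and AVC = VC/Q = 51 - 16Q + 2Q^2.
AVC hits its minimum where MC = AVC, at Q = 4, giving min AVC = 51 - 16·4 + 2·4^2 = $19.
P = $331 exceeds min AVC = $19, so the firm stays open.
Set P = MC: 331 = 51 - 32Q + 6Q^2 → -280 - 32Q + 6Q^2 = 0. The roots are Q = -14/3 and Q = 10; the profit-maximizing output is on the rising part of MC, so Q* = 10.
Check: AVC at Q = 10 is $91 ≤ P, so revenue covers variable cost.
Profit = P·Q − TC = 331·10 − 1074 = $2236.

Produce at Q = 10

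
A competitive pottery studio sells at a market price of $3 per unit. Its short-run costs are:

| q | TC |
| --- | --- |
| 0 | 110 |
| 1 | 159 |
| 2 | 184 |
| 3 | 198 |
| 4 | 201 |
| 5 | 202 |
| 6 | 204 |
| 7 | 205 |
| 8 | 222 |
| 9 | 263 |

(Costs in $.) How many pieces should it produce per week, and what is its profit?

q = 0 (shut down); profit = -$110

Profit at each row (π = 3q − TC): q=0: -110; q=1: -156; q=2: -178; q=3: -189; q=4: -189; q=5: -187; q=6: -186; q=7: -184; q=8: -198; q=9: -236.
Profit is highest at q = 0. Equivalently, the lowest AVC in the table is 95/7 ≈ $13.57 at q = 7, and P = $3 falls below it — price never covers variable cost, so the firm shuts down and loses only its fixed cost.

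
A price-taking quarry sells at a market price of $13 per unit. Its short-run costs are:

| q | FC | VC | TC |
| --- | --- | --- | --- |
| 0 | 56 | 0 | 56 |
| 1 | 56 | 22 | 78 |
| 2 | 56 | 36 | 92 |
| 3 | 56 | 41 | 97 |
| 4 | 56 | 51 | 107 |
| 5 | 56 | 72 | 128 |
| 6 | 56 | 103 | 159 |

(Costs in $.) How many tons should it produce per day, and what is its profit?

q = 4; profit = -$55

Profit at each row (π = 13q − TC): q=0: -56; q=1: -65; q=2: -66; q=3: -58; q=4: -55; q=5: -63; q=6: -81.
Profit is maximized at q = 4. AVC there is 51/4 = $12.75 ≤ P, so producing beats shutting down (which would give -$56).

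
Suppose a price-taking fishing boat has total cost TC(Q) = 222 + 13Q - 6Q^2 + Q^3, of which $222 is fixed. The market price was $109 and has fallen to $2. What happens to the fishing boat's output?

MC = 13 - 12Q + 3Q^2; the shutdown threshold is min AVC = $4 (at Q = 3).
With P = $109 above the shutdown price, P = MC gives Q = 8.
At P = $2 < min AVC = $4, price no longer covers variable cost at any output, so the firm shuts down: Q = 0.

Output falls from 8 to 0 (the firm shuts down)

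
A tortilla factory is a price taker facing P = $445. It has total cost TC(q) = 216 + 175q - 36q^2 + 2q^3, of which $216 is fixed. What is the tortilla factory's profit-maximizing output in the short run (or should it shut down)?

Strip out fixed cost: VC = 175q - 36q^2 + 2q^3. Then AVC = 175 - 36q + 2q^2 and MC = 175 - 72q + 6q^2.
AVC is minimized where dAVC/dq = -36 + 4q = 0, at q = 9; min AVC = 175 - 36·9 + 2·9^2 = $13.
P = $445 exceeds min AVC = $13, so the firm stays open.
Solving P = MC: -270 - 72q + 6q^2 = 0 ⇒ q = -3 or 15. On the upward-sloping branch, q* = 15.
Check: AVC at q = 15 is $85 ≤ P, so revenue covers variable cost.
Profit = P·q − TC = 445·15 − 1491 = $5184.

Produce at q = 15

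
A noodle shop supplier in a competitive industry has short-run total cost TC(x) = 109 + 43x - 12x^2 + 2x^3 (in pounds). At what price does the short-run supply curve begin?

£25 per unit

Short-run supply begins at min AVC. From VC = 43x - 12x^2 + 2x^3, AVC = 43 - 12x + 2x^2.
At the minimum of AVC, MC = AVC. MC = 43 - 24x + 6x^2; setting MC = AVC gives 4x^2 - 12x = 0, so x = 3. min AVC = 25.
The firm shuts down for any P below £25.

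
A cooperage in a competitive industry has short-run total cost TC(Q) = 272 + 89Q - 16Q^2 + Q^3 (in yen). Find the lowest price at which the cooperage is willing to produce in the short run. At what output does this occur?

The firm shuts down when price falls below the minimum of average variable cost. AVC = VC/Q = 89 - 16Q + Q^2.
At the minimum of AVC, MC = AVC. MC = 89 - 32Q + 3Q^2; setting MC = AVC gives 2Q^2 - 16Q = 0, so Q = 8. min AVC = 25.
The firm shuts down for any P below ¥25.

¥25 per unit, at Q = 8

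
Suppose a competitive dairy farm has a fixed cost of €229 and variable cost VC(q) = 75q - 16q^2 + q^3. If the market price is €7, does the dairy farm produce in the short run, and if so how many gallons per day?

Variable cost is VC = 75q - 16q^2 + q^3, so AVC = VC/q = 75 - 16q + q^2 and MC = dTC/dq = 75 - 32q + 3q^2.
AVC hits its minimum where MC = AVC, at q = 8, giving min AVC = 75 - 16·8 + 8^2 = €11.
P = €7 lies below min AVC = €11; no output level covers variable cost.
Shutting down limits the loss to fixed cost, €229.

Shut down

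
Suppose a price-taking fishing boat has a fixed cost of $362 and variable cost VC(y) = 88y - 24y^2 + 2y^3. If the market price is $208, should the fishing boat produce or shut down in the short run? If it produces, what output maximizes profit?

Variable cost is VC = 88y - 24y^2 + 2y^3, so AVC = VC/y = 88 - 24y + 2y^2 and MC = dTC/dy = 88 - 48y + 6y^2.
The AVC parabola has its vertex at y = 24/4 = 6, where AVC = 88 - 24·6 + 2·6^2 = $16.
P = $208 exceeds min AVC = $16, so the firm stays open.
Set P = MC: 208 = 88 - 48y + 6y^2 → -120 - 48y + 6y^2 = 0. The roots are y = -2 and y = 10; the profit-maximizing output is on the rising part of MC, so y* = 10.
Check: AVC at y = 10 is $48 ≤ P, so revenue covers variable cost.
Profit = P·y − TC = 208·10 − 842 = $1238.

Produce at y = 10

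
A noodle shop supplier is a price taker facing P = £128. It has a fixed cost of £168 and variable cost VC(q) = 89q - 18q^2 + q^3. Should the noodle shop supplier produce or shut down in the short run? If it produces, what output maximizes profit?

Strip out fixed cost: VC = 89q - 18q^2 + q^3. Then AVC = 89 - 18q + q^2 and MC = 89 - 36q + 3q^2.
AVC is minimized where dAVC/dq = -18 + 2q = 0, at q = 9; min AVC = 89 - 18·9 + 9^2 = £8.
Because £128 ≥ £8, revenue can cover variable cost; the firm operates.
P = MC gives -39 - 36q + 3q^2 = 0, with roots -1 and 13. Take the larger (rising MC): q* = 13.
Check: AVC at q = 13 is £24 ≤ P, so revenue covers variable cost.
Profit = P·q − TC = 128·13 − 480 = £1184.

Produce at q = 13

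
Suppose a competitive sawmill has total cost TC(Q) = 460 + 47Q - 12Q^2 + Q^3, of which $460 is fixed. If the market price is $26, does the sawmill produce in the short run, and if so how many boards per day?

Produce at Q = 7

Strip out fixed cost: VC = 47Q - 12Q^2 + Q^3. Then AVC = 47 - 12Q + Q^2 and MC = 47 - 24Q + 3Q^2.
AVC is minimized where dAVC/dQ = -12 + 2Q = 0, at Q = 6; min AVC = 47 - 12·6 + 6^2 = $11.
Since P = $26 ≥ min AVC = $11, price covers variable cost and the firm should produce.
Solving P = MC: 21 - 24Q + 3Q^2 = 0 ⇒ Q = 1 or 7. On the upward-sloping branch, Q* = 7.
Check: AVC at Q = 7 is $12 ≤ P, so revenue covers variable cost.
Profit = P·Q − TC = 26·7 − 544 = -$362, a loss, but smaller than the $460 fixed cost the firm would lose by shutting down.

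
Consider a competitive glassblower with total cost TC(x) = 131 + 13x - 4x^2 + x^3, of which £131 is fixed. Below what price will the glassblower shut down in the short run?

The firm shuts down when price falls below the minimum of average variable cost. AVC = VC/x = 13 - 4x + x^2.
dAVC/dx = -4 + 2x = 0 gives x = 2. min AVC = 13 - 4·2 + 2^2 = 9.
The firm shuts down for any P below £9.

£9 per unit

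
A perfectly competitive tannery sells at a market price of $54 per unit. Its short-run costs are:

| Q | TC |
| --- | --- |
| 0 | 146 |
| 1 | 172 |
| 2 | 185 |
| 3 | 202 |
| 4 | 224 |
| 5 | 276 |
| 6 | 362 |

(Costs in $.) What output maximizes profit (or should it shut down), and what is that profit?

Q = 5; profit = -$6

Profit at each row (π = 54Q − TC): Q=0: -146; Q=1: -118; Q=2: -77; Q=3: -40; Q=4: -8; Q=5: -6; Q=6: -38.
Profit is maximized at Q = 5. AVC there is 130/5 = $26 ≤ P, so producing beats shutting down (which would give -$146).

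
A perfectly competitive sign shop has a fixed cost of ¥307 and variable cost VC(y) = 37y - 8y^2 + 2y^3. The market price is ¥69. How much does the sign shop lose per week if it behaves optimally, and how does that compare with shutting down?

Profit = -¥179 at y = 4

AVC = 37 - 8y + 2y^2; min AVC = ¥29 at y = 2. Since P = ¥69 ≥ min AVC, the firm produces.
MC = 37 - 16y + 6y^2. Setting P = MC and taking the root on the rising branch gives y* = 4.
TR = 69·4 = 276. TC = 307 + 148 = 455. Profit = 276 − 455 = -¥179.
That loss of ¥179 beats the ¥307 the firm would lose by shutting down; producing recovers ¥128 of fixed cost.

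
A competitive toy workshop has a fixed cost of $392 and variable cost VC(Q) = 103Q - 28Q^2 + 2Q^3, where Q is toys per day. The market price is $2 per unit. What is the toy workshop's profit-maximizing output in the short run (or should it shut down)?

Shut down

Variable cost is VC = 103Q - 28Q^2 + 2Q^3, so AVC = VC/Q = 103 - 28Q + 2Q^2 and MC = dTC/dQ = 103 - 56Q + 6Q^2.
AVC hits its minimum where MC = AVC, at Q = 7, giving min AVC = 103 - 28·7 + 2·7^2 = $5.
With P < min AVC ($2 < $5), every unit sold adds to the loss.
The firm minimizes its loss by shutting down and losing only its fixed cost of $392.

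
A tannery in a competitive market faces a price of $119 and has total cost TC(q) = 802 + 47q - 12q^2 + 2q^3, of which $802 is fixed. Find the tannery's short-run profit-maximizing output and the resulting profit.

AVC = 47 - 12q + 2q^2; min AVC = $29 at q = 3. Since P = $119 ≥ min AVC, the firm produces.
MC = 47 - 24q + 6q^2. Setting P = MC and taking the root on the rising branch gives q* = 6.
TR = 119·6 = 714. TC = 802 + 282 = 1084. Profit = 714 − 1084 = -$370.
By producing, the firm covers all variable cost plus $432 of fixed cost; shutting down would lose the full $802.

Profit = -$370 at q = 6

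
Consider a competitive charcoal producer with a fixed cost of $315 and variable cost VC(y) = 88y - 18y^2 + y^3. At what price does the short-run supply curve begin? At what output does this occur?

$7 per unit, at y = 9

The firm shuts down when price falls below the minimum of average variable cost. AVC = VC/y = 88 - 18y + y^2.
dAVC/dy = -18 + 2y = 0 gives y = 9. min AVC = 88 - 18·9 + 9^2 = 7.
The firm shuts down for any P below $7.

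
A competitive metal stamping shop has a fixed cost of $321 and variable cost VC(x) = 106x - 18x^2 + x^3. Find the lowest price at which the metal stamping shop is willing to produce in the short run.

The firm shuts down when price falls below the minimum of average variable cost. AVC = VC/x = 106 - 18x + x^2.
dAVC/dx = -18 + 2x = 0 gives x = 9. min AVC = 106 - 18·9 + 9^2 = 25.
The firm shuts down for any P below $25.

$25 per unit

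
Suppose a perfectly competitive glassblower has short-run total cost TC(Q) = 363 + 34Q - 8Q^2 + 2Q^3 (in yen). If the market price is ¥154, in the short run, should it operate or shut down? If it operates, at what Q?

Produce at Q = 6

From TC, MC = TC'(Q) = 34 - 16Q + 6Q^2 and AVC = VC/Q = 34 - 8Q + 2Q^2.
The AVC parabola has its vertex at Q = 8/4 = 2, where AVC = 34 - 8·2 + 2·2^2 = ¥26.
P = ¥154 exceeds min AVC = ¥26, so the firm stays open.
Set P = MC: 154 = 34 - 16Q + 6Q^2 → -120 - 16Q + 6Q^2 = 0. The roots are Q = -10/3 and Q = 6; the profit-maximizing output is on the rising part of MC, so Q* = 6.
Check: AVC at Q = 6 is ¥58 ≤ P, so revenue covers variable cost.
Profit = P·Q − TC = 154·6 − 711 = ¥213.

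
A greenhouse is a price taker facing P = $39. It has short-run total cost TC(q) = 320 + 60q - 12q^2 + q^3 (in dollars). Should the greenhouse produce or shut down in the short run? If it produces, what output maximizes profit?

Strip out fixed cost: VC = 60q - 12q^2 + q^3. Then AVC = 60 - 12q + q^2 and MC = 60 - 24q + 3q^2.
The AVC parabola has its vertex at q = 12/2 = 6, where AVC = 60 - 12·6 + 6^2 = $24.
P = $39 exceeds min AVC = $24, so the firm stays open.
Set P = MC: 39 = 60 - 24q + 3q^2 → 21 - 24q + 3q^2 = 0. The roots are q = 1 and q = 7; the profit-maximizing output is on the rising part of MC, so q* = 7.
Check: AVC at q = 7 is $25 ≤ P, so revenue covers variable cost.
Profit = P·q − TC = 39·7 − 495 = -$222, a loss, but smaller than the $320 fixed cost the firm would lose by shutting down.

Produce at q = 7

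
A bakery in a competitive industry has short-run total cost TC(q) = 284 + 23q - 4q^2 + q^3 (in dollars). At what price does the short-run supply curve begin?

$19 per unit

Short-run supply begins at min AVC. From VC = 23q - 4q^2 + q^3, AVC = 23 - 4q + q^2.
dAVC/dq = -4 + 2q = 0 gives q = 2. min AVC = 23 - 4·2 + 2^2 = 19.
For P < $19 the firm produces nothing.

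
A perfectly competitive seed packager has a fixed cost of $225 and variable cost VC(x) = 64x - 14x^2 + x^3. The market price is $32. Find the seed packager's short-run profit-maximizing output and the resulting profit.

AVC = 64 - 14x + x^2 has its minimum $15 at x = 7; price $32 clears that bar, so the firm operates.
MC = 64 - 28x + 3x^2. Setting P = MC and taking the root on the rising branch gives x* = 8.
TR = 32·8 = 256. TC = 225 + 128 = 353. Profit = 256 − 353 = -$97.
Shutting down would mean losing the fixed cost of $225, so operating at a loss of $97 is better by $128.

Profit = -$97 at x = 8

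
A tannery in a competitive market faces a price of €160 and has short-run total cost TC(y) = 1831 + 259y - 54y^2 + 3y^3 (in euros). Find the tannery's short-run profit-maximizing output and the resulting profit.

AVC = 259 - 54y + 3y^2 has its minimum €16 at y = 9; price €160 clears that bar, so the firm operates.
MC = 259 - 108y + 9y^2. Setting P = MC and taking the root on the rising branch gives y* = 11.
TR = 160·11 = 1760. TC = 1831 + 308 = 2139. Profit = 1760 − 2139 = -€379.
By producing, the firm covers all variable cost plus €1452 of fixed cost; shutting down would lose the full €1831.

Profit = -€379 at y = 11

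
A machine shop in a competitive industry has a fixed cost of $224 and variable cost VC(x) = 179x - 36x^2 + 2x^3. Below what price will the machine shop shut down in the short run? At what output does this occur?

Short-run supply begins at min AVC. From VC = 179x - 36x^2 + 2x^3, AVC = 179 - 36x + 2x^2.
dAVC/dx = -36 + 4x = 0 gives x = 9. min AVC = 179 - 36·9 + 2·9^2 = 17.
So the shutdown price is $17.

$17 per unit, at x = 9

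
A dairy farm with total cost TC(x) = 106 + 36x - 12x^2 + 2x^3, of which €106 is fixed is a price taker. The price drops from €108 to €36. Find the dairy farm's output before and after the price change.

AVC = 36 - 12x + 2x^2, minimized at x = 3 where min AVC = €18. MC = 36 - 24x + 6x^2.
With P = €108 above the shutdown price, P = MC gives x = 6.
At P = €36 ≥ min AVC, set P = MC: x = 4. The firm stays open but cuts output.

Output falls from 6 to 4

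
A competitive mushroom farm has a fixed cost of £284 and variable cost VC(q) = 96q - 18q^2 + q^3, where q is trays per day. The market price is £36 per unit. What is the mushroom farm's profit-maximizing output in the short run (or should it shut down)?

From TC, MC = TC'(q) = 96 - 36q + 3q^2 and AVC = VC/q = 96 - 18q + q^2.
The AVC parabola has its vertex at q = 18/2 = 9, where AVC = 96 - 18·9 + 9^2 = £15.
P = £36 exceeds min AVC = £15, so the firm stays open.
Solving P = MC: 60 - 36q + 3q^2 = 0 ⇒ q = 2 or 10. On the upward-sloping branch, q* = 10.
Check: AVC at q = 10 is £16 ≤ P, so revenue covers variable cost.
Profit = P·q − TC = 36·10 − 444 = -£84, a loss, but smaller than the £284 fixed cost the firm would lose by shutting down.

Produce at q = 10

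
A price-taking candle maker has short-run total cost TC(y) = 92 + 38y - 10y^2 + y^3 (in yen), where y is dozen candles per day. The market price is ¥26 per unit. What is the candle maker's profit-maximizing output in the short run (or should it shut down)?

Variable cost is VC = 38y - 10y^2 + y^3, so AVC = VC/y = 38 - 10y + y^2 and MC = dTC/dy = 38 - 20y + 3y^2.
AVC hits its minimum where MC = AVC, at y = 5, giving min AVC = 38 - 10·5 + 5^2 = ¥13.
P = ¥26 exceeds min AVC = ¥13, so the firm stays open.
Solving P = MC: 12 - 20y + 3y^2 = 0 ⇒ y = 2/3 or 6. On the upward-sloping branch, y* = 6.
Check: AVC at y = 6 is ¥14 ≤ P, so revenue covers variable cost.
Profit = P·y − TC = 26·6 − 176 = -¥20, a loss, but smaller than the ¥92 fixed cost the firm would lose by shutting down.

Produce at y = 6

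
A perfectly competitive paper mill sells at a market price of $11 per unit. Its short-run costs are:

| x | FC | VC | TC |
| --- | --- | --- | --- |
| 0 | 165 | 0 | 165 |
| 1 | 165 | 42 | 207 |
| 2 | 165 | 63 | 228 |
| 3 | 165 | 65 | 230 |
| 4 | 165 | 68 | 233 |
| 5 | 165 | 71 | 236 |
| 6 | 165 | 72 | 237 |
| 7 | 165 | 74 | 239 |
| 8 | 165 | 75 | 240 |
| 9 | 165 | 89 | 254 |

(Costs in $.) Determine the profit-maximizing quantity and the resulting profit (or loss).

Profit at each row (π = 11x − TC): x=0: -165; x=1: -196; x=2: -206; x=3: -197; x=4: -189; x=5: -181; x=6: -171; x=7: -162; x=8: -152; x=9: -155.
Profit is maximized at x = 8. AVC there is 75/8 = $9.38 ≤ P, so producing beats shutting down (which would give -$165).

x = 8; profit = -$152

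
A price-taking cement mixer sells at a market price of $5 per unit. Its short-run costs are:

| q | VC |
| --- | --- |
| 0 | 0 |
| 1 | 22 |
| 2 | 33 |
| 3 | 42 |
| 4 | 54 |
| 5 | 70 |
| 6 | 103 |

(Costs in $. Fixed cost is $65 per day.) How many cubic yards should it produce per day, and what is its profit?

q = 0 (shut down); profit = -$65

Compute π = P·q − TC at each output: q=0: -65; q=1: -82; q=2: -88; q=3: -92; q=4: -99; q=5: -110; q=6: -138.
Profit is highest at q = 0. Equivalently, the lowest AVC in the table is 54/4 ≈ $13.50 at q = 4, and P = $5 falls below it — price never covers variable cost, so the firm shuts down and loses only its fixed cost.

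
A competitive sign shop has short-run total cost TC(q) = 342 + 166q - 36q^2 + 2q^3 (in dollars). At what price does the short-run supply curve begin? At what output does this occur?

$4 per unit, at q = 9

The firm shuts down when price falls below the minimum of average variable cost. AVC = VC/q = 166 - 36q + 2q^2.
At the minimum of AVC, MC = AVC. MC = 166 - 72q + 6q^2; setting MC = AVC gives 4q^2 - 36q = 0, so q = 9. min AVC = 4.
The firm shuts down for any P below $4.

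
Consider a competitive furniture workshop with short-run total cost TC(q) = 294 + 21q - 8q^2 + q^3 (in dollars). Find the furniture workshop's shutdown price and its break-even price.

Shutdown price = $5; break-even price = $56

AVC = 21 - 8q + q^2; minimized at q = 4, giving min AVC = $5. That is the shutdown price.
ATC = 294/q + 21 - 8q + q^2. Setting dATC/dq = −294/q^2 − 8 + 2q = 0 gives q = 7 (since 2·7^3 − 8·7^2 = 294).
min ATC = 294/7 + 21 − 8·7 + 7^2 = $56. That is the break-even price.
For $5 ≤ P < $56 the firm produces at a loss; below $5 it shuts down.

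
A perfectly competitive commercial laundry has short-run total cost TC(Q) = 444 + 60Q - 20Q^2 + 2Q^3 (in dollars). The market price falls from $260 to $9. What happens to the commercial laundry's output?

AVC = 60 - 20Q + 2Q^2, minimized at Q = 5 where min AVC = $10. MC = 60 - 40Q + 6Q^2.
With P = $260 above the shutdown price, P = MC gives Q = 10.
At P = $9 < min AVC = $10, price no longer covers variable cost at any output, so the firm shuts down: Q = 0.

Output falls from 10 to 0 (the firm shuts down)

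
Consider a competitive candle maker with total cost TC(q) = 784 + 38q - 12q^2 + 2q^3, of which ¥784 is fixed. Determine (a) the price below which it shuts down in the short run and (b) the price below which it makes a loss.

Shutdown price = ¥20; break-even price = ¥164

Shutdown price = min AVC. AVC = 38 - 12q + 2q^2, with vertex at q = 3 and minimum ¥20.
ATC = 784/q + 38 - 12q + 2q^2. Setting dATC/dq = −784/q^2 − 12 + 4q = 0 gives q = 7 (since 4·7^3 − 12·7^2 = 784).
min ATC = 784/7 + 38 − 12·7 + 2·7^2 = ¥164. That is the break-even price.
Between these two prices the firm operates at a loss; above ¥164 it earns a profit.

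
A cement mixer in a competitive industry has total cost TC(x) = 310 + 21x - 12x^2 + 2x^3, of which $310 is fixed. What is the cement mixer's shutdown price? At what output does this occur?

$3 per unit, at x = 3

Short-run supply begins at min AVC. From VC = 21x - 12x^2 + 2x^3, AVC = 21 - 12x + 2x^2.
At the minimum of AVC, MC = AVC. MC = 21 - 24x + 6x^2; setting MC = AVC gives 4x^2 - 12x = 0, so x = 3. min AVC = 3.
So the shutdown price is $3.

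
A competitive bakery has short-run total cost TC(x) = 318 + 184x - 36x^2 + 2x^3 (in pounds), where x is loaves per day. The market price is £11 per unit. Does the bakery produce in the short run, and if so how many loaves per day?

Shut down

Variable cost is VC = 184x - 36x^2 + 2x^3, so AVC = VC/x = 184 - 36x + 2x^2 and MC = dTC/dx = 184 - 72x + 6x^2.
AVC is minimized where dAVC/dx = -36 + 4x = 0, at x = 9; min AVC = 184 - 36·9 + 2·9^2 = £22.
With P < min AVC (£11 < £22), every unit sold adds to the loss.
The firm minimizes its loss by shutting down and losing only its fixed cost of £318.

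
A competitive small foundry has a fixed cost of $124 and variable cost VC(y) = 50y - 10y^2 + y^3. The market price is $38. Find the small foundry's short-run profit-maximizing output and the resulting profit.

AVC = 50 - 10y + y^2; min AVC = $25 at y = 5. Since P = $38 ≥ min AVC, the firm produces.
MC = 50 - 20y + 3y^2. Setting P = MC and taking the root on the rising branch gives y* = 6.
TR = 38·6 = 228. TC = 124 + 156 = 280. Profit = 228 − 280 = -$52.
Shutting down would mean losing the fixed cost of $124, so operating at a loss of $52 is better by $72.

Profit = -$52 at y = 6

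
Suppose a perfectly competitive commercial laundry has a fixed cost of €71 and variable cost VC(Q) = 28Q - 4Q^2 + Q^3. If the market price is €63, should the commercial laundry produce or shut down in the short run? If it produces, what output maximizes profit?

Variable cost is VC = 28Q - 4Q^2 + Q^3, so AVC = VC/Q = 28 - 4Q + Q^2 and MC = dTC/dQ = 28 - 8Q + 3Q^2.
AVC hits its minimum where MC = AVC, at Q = 2, giving min AVC = 28 - 4·2 + 2^2 = €24.
P = €63 exceeds min AVC = €24, so the firm stays open.
Set P = MC: 63 = 28 - 8Q + 3Q^2 → -35 - 8Q + 3Q^2 = 0. The roots are Q = -7/3 and Q = 5; the profit-maximizing output is on the rising part of MC, so Q* = 5.
Check: AVC at Q = 5 is €33 ≤ P, so revenue covers variable cost.
Profit = P·Q − TC = 63·5 − 236 = €79.

Produce at Q = 5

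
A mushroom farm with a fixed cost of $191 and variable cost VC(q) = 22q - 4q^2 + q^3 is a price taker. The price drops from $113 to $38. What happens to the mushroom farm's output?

Output falls from 7 to 4

AVC = 22 - 4q + q^2, minimized at q = 2 where min AVC = $18. MC = 22 - 8q + 3q^2.
At P = $113 ≥ min AVC, set P = MC on the rising branch: q = 7.
At P = $38 ≥ min AVC, set P = MC: q = 4. The firm stays open but cuts output.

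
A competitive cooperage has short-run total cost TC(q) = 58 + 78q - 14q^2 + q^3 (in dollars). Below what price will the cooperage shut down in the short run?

The shutdown price is the minimum of AVC. VC = 78q - 14q^2 + q^3, so AVC = 78 - 14q + q^2.
dAVC/dq = -14 + 2q = 0 gives q = 7. min AVC = 78 - 14·7 + 7^2 = 29.
So the shutdown price is $29.

$29 per unit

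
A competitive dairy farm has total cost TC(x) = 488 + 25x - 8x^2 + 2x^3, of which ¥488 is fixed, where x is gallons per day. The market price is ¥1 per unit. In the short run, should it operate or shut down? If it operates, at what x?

Shut down

From TC, MC = TC'(x) = 25 - 16x + 6x^2 and AVC = VC/x = 25 - 8x + 2x^2.
AVC is minimized where dAVC/dx = -8 + 4x = 0, at x = 2; min AVC = 25 - 8·2 + 2·2^2 = ¥17.
Since P = ¥1 < min AVC = ¥17, price fails to cover variable cost at any output.
Best response: produce nothing and absorb the ¥488 fixed cost.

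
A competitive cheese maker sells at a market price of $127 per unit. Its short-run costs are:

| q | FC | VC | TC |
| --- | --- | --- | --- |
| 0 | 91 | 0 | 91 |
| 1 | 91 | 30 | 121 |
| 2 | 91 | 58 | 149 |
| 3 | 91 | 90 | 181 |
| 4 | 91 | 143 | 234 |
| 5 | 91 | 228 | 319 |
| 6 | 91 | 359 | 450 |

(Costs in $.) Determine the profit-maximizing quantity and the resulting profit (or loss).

Compute π = P·q − TC at each output: q=0: -91; q=1: 6; q=2: 105; q=3: 200; q=4: 274; q=5: 316; q=6: 312.
Profit is maximized at q = 5. AVC there is 228/5 = $45.60 ≤ P, so producing beats shutting down (which would give -$91).

q = 5; profit = $316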